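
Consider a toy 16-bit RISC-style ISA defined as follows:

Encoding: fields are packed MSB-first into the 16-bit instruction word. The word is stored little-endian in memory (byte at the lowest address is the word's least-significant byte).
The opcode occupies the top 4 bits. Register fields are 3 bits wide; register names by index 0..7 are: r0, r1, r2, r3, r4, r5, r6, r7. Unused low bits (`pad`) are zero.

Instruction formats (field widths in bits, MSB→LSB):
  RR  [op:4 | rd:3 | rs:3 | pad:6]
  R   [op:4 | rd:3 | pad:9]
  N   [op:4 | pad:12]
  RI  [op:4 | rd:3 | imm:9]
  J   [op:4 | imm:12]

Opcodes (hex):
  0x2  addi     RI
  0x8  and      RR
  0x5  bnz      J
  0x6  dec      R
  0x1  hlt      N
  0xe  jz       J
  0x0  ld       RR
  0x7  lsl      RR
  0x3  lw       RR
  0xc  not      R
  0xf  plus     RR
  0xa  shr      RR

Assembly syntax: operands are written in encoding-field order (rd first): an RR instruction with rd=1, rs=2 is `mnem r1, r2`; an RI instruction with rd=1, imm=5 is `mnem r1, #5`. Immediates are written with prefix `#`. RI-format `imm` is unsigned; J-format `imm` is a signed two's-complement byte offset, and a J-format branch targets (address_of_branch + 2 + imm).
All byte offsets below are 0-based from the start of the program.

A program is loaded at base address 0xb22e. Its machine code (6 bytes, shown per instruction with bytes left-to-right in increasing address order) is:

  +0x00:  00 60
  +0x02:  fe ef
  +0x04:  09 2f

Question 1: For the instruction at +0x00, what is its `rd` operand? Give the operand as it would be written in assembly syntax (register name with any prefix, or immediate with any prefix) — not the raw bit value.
r0

+0x00: 00 60 ⇒ word 0x6000 (little)
  opcode bits[15:12]=0x6: dec/R
  rd: (w>>9)&0x7=0x0 → r0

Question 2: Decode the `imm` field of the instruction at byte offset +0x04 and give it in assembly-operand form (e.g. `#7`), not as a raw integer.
#265

off 0x04: read 09 2f as little → 0x2f09
  top 4b → 0x2 → addi [RI]
  rd@[11:9]=0x7 ⇒ r7
  imm@[8:0]=0x109 ⇒ #265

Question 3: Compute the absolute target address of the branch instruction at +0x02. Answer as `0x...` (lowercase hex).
0xb230

+0x02: fe ef ⇒ word 0xeffe (little)
  opcode bits[15:12]=0xe: jz/J
  imm@[11:0]=0xffe (s12→-2) ⇒ #-2
  target = base 0xb22e + off 0x02 + 2 + imm -2 = 0xb230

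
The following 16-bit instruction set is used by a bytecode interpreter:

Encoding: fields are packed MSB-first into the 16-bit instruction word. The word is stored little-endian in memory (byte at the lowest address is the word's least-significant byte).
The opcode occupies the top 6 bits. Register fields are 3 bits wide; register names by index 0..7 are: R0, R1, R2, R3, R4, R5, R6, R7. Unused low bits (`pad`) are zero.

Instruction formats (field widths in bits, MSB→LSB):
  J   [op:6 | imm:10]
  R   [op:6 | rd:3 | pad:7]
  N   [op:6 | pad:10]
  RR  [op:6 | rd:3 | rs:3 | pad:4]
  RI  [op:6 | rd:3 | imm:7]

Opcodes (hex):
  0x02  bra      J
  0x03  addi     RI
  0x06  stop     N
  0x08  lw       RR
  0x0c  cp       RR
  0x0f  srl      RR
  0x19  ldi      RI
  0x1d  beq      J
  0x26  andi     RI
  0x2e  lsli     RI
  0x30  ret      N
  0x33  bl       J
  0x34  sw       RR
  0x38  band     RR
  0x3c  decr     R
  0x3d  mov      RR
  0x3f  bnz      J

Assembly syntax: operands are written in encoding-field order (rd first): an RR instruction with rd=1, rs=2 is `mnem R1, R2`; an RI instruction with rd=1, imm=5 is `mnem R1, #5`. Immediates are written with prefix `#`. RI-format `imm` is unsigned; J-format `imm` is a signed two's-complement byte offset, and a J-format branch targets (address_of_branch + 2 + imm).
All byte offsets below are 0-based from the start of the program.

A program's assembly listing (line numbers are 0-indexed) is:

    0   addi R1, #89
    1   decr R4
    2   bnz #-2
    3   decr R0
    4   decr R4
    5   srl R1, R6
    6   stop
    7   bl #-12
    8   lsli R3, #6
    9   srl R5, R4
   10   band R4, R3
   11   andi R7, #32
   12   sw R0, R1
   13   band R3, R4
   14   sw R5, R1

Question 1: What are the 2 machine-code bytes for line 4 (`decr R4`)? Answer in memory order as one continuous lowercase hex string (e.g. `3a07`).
L4: decr op=0x3c:6|rd=4:3|pad=0:7 ⇒ 0xf200 ⇒ little 00 f2

00f2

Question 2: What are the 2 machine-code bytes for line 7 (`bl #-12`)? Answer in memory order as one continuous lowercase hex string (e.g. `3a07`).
f4cf

L7: bl op=0x33:6|imm=-12:10 ⇒ 0xcff4 ⇒ little f4 cf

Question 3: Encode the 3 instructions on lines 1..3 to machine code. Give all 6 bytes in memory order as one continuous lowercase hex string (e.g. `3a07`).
00f2feff00f0

1. decr fields op=0x3c:6|rd=4:3|pad=0:7 → word f200h → 00 f2
2. bnz fields op=0x3f:6|imm=-2:10 → word fffeh → fe ff
3. decr fields op=0x3c:6|rd=0:3|pad=0:7 → word f000h → 00 f0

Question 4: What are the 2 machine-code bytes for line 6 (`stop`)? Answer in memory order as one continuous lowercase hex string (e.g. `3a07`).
line 6 (stop): pack op=0x6:6|pad=0:10 = 0x1800; little→ 00 18

0018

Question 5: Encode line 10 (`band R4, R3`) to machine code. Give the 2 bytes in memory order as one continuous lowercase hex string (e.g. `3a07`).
10. band fields op=0x38:6|rd=4:3|rs=3:3|pad=0:4 → word e230h → 30 e2

30e2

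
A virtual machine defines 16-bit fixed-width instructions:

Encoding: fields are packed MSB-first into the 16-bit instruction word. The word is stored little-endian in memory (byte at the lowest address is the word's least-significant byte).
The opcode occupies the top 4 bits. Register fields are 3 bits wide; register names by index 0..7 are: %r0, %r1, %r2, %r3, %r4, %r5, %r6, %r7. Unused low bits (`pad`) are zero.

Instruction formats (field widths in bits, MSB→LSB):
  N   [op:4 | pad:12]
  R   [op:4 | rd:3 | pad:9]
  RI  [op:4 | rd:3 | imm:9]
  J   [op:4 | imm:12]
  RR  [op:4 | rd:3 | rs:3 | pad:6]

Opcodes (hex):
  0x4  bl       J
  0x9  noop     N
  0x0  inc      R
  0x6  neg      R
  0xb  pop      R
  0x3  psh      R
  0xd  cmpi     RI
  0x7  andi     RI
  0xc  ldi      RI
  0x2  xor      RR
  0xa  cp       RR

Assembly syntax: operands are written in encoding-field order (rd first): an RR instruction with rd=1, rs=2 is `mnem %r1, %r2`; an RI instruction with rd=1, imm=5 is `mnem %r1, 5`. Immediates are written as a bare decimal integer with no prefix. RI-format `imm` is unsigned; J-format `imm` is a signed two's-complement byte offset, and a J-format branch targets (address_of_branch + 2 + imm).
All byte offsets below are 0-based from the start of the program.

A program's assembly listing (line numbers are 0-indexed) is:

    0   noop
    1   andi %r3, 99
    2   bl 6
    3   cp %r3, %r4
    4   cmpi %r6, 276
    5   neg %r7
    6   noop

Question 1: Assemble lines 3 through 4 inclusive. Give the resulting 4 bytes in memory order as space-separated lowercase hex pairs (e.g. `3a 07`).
line 3 (cp): pack op=0xa:4|rd=3:3|rs=4:3|pad=0:6 = 0xa700; little→ 00 a7
line 4 (cmpi): pack op=0xd:4|rd=6:3|imm=276:9 = 0xdd14; little→ 14 dd

00 a7 14 dd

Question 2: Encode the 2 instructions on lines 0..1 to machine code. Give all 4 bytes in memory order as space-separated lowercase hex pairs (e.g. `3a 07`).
0. noop fields op=0x9:4|pad=0:12 → word 9000h → 00 90
1. andi fields op=0x7:4|rd=3:3|imm=99:9 → word 7663h → 63 76

00 90 63 76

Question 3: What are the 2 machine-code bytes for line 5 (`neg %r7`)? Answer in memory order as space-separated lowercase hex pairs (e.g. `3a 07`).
00 6e

L5: neg op=0x6:4|rd=7:3|pad=0:9 ⇒ 0x6e00 ⇒ little 00 6e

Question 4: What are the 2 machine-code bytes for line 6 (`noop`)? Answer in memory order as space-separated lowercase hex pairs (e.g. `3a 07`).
L6: noop op=0x9:4|pad=0:12 ⇒ 0x9000 ⇒ little 00 90

00 90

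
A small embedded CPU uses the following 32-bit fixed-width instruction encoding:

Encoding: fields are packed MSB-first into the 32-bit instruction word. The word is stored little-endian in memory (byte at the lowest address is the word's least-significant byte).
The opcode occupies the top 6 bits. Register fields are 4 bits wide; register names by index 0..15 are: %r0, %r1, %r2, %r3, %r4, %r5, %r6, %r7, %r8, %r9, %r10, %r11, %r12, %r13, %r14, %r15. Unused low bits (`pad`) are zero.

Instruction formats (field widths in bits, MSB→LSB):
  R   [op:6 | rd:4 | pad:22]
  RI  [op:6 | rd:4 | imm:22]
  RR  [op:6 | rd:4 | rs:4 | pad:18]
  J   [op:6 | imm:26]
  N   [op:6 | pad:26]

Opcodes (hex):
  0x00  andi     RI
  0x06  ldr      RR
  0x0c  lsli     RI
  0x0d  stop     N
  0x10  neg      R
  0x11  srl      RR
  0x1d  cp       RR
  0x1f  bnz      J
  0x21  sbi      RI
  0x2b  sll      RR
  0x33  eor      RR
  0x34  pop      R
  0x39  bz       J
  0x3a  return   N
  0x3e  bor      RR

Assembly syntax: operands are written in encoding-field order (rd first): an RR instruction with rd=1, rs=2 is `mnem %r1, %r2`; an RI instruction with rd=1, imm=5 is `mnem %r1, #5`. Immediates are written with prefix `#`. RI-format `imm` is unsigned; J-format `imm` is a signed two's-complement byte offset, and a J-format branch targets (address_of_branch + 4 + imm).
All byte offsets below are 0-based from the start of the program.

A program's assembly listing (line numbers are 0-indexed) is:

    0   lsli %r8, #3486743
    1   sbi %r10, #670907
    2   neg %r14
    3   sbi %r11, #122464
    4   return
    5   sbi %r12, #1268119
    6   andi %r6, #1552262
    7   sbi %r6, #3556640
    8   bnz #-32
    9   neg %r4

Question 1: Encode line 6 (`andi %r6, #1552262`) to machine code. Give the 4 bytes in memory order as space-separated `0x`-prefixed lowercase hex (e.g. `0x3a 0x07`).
0x86 0xaf 0x97 0x01

L6: andi op=0x0:6|rd=6:4|imm=1552262:22 ⇒ 0x0197af86 ⇒ little 86 af 97 01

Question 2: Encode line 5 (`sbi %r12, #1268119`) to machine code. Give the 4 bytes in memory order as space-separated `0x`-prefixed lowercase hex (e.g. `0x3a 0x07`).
0x97 0x59 0x13 0x87

line 5 (sbi): pack op=0x21:6|rd=12:4|imm=1268119:22 = 0x87135997; little→ 97 59 13 87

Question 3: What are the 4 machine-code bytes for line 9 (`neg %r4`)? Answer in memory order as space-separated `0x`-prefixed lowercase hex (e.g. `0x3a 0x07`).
L9: neg op=0x10:6|rd=4:4|pad=0:22 ⇒ 0x41000000 ⇒ little 00 00 00 41

0x00 0x00 0x00 0x41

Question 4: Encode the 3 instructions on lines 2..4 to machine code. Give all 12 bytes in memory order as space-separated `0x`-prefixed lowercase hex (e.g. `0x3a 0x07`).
0x00 0x00 0x80 0x43 0x60 0xde 0xc1 0x86 0x00 0x00 0x00 0xe8

line 2 (neg): pack op=0x10:6|rd=14:4|pad=0:22 = 0x43800000; little→ 00 00 80 43
line 3 (sbi): pack op=0x21:6|rd=11:4|imm=122464:22 = 0x86c1de60; little→ 60 de c1 86
line 4 (return): pack op=0x3a:6|pad=0:26 = 0xe8000000; little→ 00 00 00 e8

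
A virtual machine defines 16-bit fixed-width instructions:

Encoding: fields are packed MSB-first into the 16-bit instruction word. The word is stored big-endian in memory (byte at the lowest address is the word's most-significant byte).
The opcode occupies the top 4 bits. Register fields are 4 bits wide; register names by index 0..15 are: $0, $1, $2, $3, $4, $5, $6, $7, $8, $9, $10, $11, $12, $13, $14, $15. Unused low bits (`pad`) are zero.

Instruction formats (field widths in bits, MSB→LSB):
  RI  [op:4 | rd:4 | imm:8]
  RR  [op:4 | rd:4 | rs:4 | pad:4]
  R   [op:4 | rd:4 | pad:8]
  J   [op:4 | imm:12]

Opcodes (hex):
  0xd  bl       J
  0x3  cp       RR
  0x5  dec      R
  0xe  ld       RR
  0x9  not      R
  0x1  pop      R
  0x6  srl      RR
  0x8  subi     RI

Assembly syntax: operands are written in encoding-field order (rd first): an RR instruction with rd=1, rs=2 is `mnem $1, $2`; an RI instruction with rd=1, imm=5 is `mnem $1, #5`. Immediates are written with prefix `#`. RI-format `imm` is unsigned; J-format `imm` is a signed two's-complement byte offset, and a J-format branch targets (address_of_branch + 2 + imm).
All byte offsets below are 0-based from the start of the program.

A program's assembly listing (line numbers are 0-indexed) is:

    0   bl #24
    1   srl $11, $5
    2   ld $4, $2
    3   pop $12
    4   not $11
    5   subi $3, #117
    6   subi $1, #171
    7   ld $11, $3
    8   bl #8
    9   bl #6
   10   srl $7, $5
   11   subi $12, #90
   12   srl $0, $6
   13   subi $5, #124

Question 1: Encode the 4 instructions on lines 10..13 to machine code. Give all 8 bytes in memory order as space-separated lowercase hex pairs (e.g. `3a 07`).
line 10 (srl): pack op=0x6:4|rd=7:4|rs=5:4|pad=0:4 = 0x6750; big→ 67 50
line 11 (subi): pack op=0x8:4|rd=12:4|imm=90:8 = 0x8c5a; big→ 8c 5a
line 12 (srl): pack op=0x6:4|rd=0:4|rs=6:4|pad=0:4 = 0x6060; big→ 60 60
line 13 (subi): pack op=0x8:4|rd=5:4|imm=124:8 = 0x857c; big→ 85 7c

67 50 8c 5a 60 60 85 7c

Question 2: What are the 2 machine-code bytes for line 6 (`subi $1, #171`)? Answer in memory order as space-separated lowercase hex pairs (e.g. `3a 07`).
6. subi fields op=0x8:4|rd=1:4|imm=171:8 → word 81abh → 81 ab

81 ab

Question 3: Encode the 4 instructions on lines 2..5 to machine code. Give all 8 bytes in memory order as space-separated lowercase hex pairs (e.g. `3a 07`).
2. ld fields op=0xe:4|rd=4:4|rs=2:4|pad=0:4 → word e420h → e4 20
3. pop fields op=0x1:4|rd=12:4|pad=0:8 → word 1c00h → 1c 00
4. not fields op=0x9:4|rd=11:4|pad=0:8 → word 9b00h → 9b 00
5. subi fields op=0x8:4|rd=3:4|imm=117:8 → word 8375h → 83 75

e4 20 1c 00 9b 00 83 75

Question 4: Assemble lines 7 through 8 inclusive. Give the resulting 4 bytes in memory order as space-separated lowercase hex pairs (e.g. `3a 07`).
line 7 (ld): pack op=0xe:4|rd=11:4|rs=3:4|pad=0:4 = 0xeb30; big→ eb 30
line 8 (bl): pack op=0xd:4|imm=8:12 = 0xd008; big→ d0 08

eb 30 d0 08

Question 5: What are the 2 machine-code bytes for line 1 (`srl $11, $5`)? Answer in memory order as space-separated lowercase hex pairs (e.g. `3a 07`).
6b 50

1. srl fields op=0x6:4|rd=11:4|rs=5:4|pad=0:4 → word 6b50h → 6b 50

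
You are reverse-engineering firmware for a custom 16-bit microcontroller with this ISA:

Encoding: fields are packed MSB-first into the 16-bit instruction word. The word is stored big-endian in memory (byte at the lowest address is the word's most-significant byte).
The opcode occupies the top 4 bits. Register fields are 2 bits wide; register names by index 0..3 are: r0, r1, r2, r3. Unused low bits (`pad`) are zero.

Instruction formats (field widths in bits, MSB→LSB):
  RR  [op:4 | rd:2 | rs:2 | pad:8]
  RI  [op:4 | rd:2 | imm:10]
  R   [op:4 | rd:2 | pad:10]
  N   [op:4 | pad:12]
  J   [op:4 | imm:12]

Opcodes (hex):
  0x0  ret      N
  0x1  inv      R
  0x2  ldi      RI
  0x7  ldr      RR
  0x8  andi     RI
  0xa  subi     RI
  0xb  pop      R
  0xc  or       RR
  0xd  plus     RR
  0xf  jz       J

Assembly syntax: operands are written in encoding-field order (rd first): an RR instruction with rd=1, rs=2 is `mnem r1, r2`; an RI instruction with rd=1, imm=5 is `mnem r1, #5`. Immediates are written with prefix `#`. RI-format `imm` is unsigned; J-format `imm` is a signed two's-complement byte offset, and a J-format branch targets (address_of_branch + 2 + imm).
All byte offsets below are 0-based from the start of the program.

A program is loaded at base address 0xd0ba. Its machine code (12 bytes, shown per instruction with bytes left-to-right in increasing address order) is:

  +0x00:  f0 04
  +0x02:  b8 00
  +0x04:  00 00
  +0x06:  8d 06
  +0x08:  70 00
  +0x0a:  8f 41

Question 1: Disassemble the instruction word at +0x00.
jz #4

+0x00: f0 04 ⇒ word 0xf004 (big)
  top 4b → 0xf → jz [J]
  imm@[11:0]=0x4 ⇒ #4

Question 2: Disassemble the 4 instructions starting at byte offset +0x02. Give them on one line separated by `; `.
pop r2; ret; andi r3, #262; ldr r0, r0

[02] b8 00 → 0xb800
  op=0xb800>>12=0xb ⇒ pop (R)
  rd@[11:10]=0x2 ⇒ r2
[04] 00 00 → 0x0000
  op=0x0000>>12=0x0 ⇒ ret (N)
[06] 8d 06 → 0x8d06
  op=0x8d06>>12=0x8 ⇒ andi (RI)
  rd@[11:10]=0x3 ⇒ r3
  imm@[9:0]=0x106 ⇒ #262
[08] 70 00 → 0x7000
  op=0x7000>>12=0x7 ⇒ ldr (RR)
  rd@[11:10]=0x0 ⇒ r0
  rs@[9:8]=0x0 ⇒ r0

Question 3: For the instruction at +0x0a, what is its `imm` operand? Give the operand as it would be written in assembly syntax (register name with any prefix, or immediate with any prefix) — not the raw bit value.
off 0x0a: read 8f 41 as big → 0x8f41
  op=0x8f41>>12=0x8 ⇒ andi (RI)
  rd@[11:10]=0x3 ⇒ r3
  imm@[9:0]=0x341 ⇒ #833

#833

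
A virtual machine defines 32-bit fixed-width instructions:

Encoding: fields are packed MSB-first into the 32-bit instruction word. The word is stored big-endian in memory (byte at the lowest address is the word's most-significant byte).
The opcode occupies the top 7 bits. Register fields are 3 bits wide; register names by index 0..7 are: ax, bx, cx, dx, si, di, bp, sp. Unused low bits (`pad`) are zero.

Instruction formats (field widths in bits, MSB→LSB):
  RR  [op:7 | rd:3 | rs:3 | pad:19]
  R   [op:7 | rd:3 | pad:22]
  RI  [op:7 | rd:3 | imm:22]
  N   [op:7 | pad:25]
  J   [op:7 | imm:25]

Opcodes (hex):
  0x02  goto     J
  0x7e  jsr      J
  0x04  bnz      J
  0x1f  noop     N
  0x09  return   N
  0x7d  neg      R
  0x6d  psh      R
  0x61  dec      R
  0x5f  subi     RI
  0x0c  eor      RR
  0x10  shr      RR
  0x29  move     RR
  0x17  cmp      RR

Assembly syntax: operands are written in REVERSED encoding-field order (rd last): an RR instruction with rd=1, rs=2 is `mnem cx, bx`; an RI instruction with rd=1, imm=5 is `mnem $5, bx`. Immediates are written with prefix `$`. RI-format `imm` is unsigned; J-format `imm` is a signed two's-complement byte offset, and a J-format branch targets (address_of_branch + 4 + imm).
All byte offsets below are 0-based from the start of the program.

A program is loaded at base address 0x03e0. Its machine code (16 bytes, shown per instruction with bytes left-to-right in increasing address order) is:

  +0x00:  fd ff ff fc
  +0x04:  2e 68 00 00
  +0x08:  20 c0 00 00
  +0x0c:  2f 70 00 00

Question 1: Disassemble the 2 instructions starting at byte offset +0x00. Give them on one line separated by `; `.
jsr $-4; cmp di, bx

@+00  big-endian(fd ff ff fc) = 0xfdfffffc
  op=0xfdfffffc>>25=0x7e ⇒ jsr (J)
  [24:0] imm=33554428 (s25→-4) = $-4
@+04  big-endian(2e 68 00 00) = 0x2e680000
  op=0x2e680000>>25=0x17 ⇒ cmp (RR)
  [24:22] rd=1 = bx
  [21:19] rs=5 = di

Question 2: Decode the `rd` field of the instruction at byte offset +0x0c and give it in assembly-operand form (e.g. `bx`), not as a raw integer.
di

+0x0c: 2f 70 00 00 ⇒ word 0x2f700000 (big)
  op=0x2f700000>>25=0x17 ⇒ cmp (RR)
  rd@[24:22]=0x5 ⇒ di
  rs@[21:19]=0x6 ⇒ bp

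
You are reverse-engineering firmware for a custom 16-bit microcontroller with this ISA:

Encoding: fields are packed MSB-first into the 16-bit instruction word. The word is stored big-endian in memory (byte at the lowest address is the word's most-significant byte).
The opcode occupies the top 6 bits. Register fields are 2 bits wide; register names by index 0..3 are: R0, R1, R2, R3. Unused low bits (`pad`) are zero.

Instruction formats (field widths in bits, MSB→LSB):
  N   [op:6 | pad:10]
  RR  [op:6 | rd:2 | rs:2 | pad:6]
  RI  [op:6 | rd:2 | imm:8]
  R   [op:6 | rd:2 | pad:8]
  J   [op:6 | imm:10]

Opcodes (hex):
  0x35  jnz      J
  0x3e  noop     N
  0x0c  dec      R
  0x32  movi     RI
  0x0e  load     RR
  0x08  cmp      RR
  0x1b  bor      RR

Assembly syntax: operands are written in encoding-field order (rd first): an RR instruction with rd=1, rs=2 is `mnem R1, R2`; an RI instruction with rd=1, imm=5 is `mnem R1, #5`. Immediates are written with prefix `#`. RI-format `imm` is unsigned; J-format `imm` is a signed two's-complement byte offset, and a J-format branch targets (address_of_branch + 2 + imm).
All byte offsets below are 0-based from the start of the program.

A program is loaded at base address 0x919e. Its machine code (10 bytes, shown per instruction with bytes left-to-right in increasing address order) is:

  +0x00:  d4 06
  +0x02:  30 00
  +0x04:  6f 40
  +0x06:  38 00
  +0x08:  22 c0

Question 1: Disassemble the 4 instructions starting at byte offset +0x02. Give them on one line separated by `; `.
dec R0; bor R3, R1; load R0, R0; cmp R2, R3

+0x02: 30 00 ⇒ word 0x3000 (big)
  opcode bits[15:10]=0xc: dec/R
  rd: (w>>8)&0x3=0x0 → R0
+0x04: 6f 40 ⇒ word 0x6f40 (big)
  opcode bits[15:10]=0x1b: bor/RR
  rd: (w>>8)&0x3=0x3 → R3
  rs: (w>>6)&0x3=0x1 → R1
+0x06: 38 00 ⇒ word 0x3800 (big)
  opcode bits[15:10]=0xe: load/RR
  rd: (w>>8)&0x3=0x0 → R0
  rs: (w>>6)&0x3=0x0 → R0
+0x08: 22 c0 ⇒ word 0x22c0 (big)
  opcode bits[15:10]=0x8: cmp/RR
  rd: (w>>8)&0x3=0x2 → R2
  rs: (w>>6)&0x3=0x3 → R3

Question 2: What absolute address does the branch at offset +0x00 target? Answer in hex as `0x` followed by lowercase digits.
0x91a6

+0x00: d4 06 ⇒ word 0xd406 (big)
  top 6b → 0x35 → jnz [J]
  imm: (w>>0)&0x3ff=0x6 → #6
  target = base 0x919e + off 0x00 + 2 + imm 6 = 0x91a6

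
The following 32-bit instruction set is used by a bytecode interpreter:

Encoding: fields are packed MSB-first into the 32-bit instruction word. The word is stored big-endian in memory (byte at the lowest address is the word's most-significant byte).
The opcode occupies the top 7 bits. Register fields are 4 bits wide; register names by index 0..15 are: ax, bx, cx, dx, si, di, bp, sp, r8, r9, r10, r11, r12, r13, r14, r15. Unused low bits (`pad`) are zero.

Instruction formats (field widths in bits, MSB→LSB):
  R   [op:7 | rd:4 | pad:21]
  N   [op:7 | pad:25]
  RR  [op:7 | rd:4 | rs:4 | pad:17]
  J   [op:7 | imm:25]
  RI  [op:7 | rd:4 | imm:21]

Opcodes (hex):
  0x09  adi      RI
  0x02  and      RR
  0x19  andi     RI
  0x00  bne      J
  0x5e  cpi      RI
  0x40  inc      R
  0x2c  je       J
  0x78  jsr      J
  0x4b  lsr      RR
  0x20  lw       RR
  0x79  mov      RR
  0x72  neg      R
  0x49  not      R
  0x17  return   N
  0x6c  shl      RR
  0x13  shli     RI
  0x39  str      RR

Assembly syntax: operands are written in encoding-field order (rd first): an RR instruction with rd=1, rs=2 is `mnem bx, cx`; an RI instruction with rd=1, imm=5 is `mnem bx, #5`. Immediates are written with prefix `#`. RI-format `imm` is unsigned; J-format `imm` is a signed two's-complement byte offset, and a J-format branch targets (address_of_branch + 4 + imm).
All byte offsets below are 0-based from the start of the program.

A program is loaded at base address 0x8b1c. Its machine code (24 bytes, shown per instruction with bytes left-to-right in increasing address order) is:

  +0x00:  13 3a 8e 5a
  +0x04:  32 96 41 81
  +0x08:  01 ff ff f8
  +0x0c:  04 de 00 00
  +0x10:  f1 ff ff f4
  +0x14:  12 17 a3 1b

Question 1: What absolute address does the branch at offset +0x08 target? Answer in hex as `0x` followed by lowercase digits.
+0x08: 01 ff ff f8 ⇒ word 0x01fffff8 (big)
  op=0x01fffff8>>25=0x0 ⇒ bne (J)
  [24:0] imm=33554424 (s25→-8) = #-8
  target = base 0x8b1c + off 0x08 + 4 + imm -8 = 0x8b20

0x8b20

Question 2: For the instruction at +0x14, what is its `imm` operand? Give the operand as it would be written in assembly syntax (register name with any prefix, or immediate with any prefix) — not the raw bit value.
off 0x14: read 12 17 a3 1b as big → 0x1217a31b
  opcode bits[31:25]=0x9: adi/RI
  [24:21] rd=0 = ax
  [20:0] imm=1549083 = #1549083

#1549083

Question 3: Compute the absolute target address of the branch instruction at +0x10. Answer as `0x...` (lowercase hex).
off 0x10: read f1 ff ff f4 as big → 0xf1fffff4
  opcode bits[31:25]=0x78: jsr/J
  [24:0] imm=33554420 (s25→-12) = #-12
  target = base 0x8b1c + off 0x10 + 4 + imm -12 = 0x8b24

0x8b24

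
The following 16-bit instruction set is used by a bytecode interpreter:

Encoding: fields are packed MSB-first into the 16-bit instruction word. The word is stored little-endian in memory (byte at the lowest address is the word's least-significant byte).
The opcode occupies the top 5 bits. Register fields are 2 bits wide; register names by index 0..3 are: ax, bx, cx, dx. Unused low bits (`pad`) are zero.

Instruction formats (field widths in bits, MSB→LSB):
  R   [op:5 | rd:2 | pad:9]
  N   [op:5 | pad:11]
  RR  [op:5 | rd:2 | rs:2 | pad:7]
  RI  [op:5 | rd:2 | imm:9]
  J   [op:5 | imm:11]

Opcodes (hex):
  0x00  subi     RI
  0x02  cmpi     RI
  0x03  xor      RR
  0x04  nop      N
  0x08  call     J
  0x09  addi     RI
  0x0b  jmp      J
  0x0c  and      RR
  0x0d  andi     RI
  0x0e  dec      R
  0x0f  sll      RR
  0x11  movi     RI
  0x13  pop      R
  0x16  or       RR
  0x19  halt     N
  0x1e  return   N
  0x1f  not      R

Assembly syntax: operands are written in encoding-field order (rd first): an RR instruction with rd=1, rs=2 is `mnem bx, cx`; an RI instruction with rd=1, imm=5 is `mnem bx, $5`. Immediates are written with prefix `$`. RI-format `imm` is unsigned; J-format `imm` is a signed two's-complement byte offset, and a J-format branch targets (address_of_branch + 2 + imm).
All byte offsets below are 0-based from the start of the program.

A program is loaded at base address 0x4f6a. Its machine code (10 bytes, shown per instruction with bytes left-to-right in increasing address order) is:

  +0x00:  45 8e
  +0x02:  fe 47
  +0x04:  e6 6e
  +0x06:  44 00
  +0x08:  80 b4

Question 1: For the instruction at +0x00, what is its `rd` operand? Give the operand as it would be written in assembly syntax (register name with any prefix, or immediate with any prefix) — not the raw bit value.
[00] 45 8e → 0x8e45
  opcode bits[15:11]=0x11: movi/RI
  rd@[10:9]=0x3 ⇒ dx
  imm@[8:0]=0x45 ⇒ $69

dx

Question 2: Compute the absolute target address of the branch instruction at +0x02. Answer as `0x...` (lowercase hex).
off 0x02: read fe 47 as little → 0x47fe
  top 5b → 0x8 → call [J]
  imm@[10:0]=0x7fe (s11→-2) ⇒ $-2
  target = base 0x4f6a + off 0x02 + 2 + imm -2 = 0x4f6c

0x4f6c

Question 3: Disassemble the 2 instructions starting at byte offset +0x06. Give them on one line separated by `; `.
subi ax, $68; or cx, bx

@+06  little-endian(44 00) = 0x0044
  opcode bits[15:11]=0x0: subi/RI
  rd: (w>>9)&0x3=0x0 → ax
  imm: (w>>0)&0x1ff=0x44 → $68
@+08  little-endian(80 b4) = 0xb480
  opcode bits[15:11]=0x16: or/RR
  rd: (w>>9)&0x3=0x2 → cx
  rs: (w>>7)&0x3=0x1 → bx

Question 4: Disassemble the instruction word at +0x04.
andi dx, $230

[04] e6 6e → 0x6ee6
  top 5b → 0xd → andi [RI]
  rd: (w>>9)&0x3=0x3 → dx
  imm: (w>>0)&0x1ff=0xe6 → $230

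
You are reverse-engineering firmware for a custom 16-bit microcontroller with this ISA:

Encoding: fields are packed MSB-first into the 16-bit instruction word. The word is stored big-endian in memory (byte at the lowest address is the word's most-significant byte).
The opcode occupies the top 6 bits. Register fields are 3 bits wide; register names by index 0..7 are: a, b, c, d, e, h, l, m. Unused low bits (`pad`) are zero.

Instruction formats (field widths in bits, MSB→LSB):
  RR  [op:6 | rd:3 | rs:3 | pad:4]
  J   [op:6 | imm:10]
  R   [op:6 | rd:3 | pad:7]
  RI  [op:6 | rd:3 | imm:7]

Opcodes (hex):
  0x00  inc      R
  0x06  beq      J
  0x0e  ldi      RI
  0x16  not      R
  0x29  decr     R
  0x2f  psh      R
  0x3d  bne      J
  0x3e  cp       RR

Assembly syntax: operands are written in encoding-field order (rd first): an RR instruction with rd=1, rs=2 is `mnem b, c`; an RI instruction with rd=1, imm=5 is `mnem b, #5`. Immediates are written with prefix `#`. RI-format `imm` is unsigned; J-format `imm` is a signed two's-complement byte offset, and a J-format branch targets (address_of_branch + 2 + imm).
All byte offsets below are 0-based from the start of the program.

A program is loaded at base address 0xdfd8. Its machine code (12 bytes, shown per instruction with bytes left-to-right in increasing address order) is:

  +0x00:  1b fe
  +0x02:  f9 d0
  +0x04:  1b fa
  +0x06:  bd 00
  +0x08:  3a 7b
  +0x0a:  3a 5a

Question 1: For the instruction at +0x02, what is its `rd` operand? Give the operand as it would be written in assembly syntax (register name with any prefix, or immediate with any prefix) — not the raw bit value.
d

@+02  big-endian(f9 d0) = 0xf9d0
  opcode bits[15:10]=0x3e: cp/RR
  [9:7] rd=3 = d
  [6:4] rs=5 = h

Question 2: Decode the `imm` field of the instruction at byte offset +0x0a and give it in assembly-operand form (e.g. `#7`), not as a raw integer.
@+0a  big-endian(3a 5a) = 0x3a5a
  opcode bits[15:10]=0xe: ldi/RI
  rd@[9:7]=0x4 ⇒ e
  imm@[6:0]=0x5a ⇒ #90

#90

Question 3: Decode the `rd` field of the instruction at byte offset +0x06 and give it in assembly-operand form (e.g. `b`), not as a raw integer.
c

[06] bd 00 → 0xbd00
  opcode bits[15:10]=0x2f: psh/R
  rd@[9:7]=0x2 ⇒ c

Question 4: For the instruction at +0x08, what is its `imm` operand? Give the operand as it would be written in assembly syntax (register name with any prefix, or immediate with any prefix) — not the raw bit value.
@+08  big-endian(3a 7b) = 0x3a7b
  op=0x3a7b>>10=0xe ⇒ ldi (RI)
  rd@[9:7]=0x4 ⇒ e
  imm@[6:0]=0x7b ⇒ #123

#123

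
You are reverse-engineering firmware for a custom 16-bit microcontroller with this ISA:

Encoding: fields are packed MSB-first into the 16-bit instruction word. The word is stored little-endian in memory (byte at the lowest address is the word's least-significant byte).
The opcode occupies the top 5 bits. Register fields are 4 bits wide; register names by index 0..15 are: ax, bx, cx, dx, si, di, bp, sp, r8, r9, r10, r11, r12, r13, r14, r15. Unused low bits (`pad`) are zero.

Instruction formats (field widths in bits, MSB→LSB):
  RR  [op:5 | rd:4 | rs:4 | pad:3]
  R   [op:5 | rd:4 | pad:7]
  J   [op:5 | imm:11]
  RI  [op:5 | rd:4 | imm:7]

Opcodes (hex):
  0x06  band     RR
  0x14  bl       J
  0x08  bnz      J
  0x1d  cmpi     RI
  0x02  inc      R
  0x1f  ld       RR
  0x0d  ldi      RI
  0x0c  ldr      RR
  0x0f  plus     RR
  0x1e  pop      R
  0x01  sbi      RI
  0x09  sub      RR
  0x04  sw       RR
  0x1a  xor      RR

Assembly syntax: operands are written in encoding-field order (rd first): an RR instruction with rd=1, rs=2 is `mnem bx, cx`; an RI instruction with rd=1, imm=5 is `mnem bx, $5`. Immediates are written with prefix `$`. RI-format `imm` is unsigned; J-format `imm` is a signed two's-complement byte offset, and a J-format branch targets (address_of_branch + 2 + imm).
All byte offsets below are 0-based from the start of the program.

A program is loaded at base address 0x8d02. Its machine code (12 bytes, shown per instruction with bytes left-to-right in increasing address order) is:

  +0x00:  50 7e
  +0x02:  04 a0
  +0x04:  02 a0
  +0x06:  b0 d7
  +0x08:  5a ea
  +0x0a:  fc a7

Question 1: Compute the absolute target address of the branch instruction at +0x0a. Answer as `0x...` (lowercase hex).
+0x0a: fc a7 ⇒ word 0xa7fc (little)
  top 5b → 0x14 → bl [J]
  imm@[10:0]=0x7fc (s11→-4) ⇒ $-4
  target = base 0x8d02 + off 0x0a + 2 + imm -4 = 0x8d0a

0x8d0a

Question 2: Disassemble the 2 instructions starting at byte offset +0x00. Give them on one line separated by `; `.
@+00  little-endian(50 7e) = 0x7e50
  opcode bits[15:11]=0xf: plus/RR
  rd@[10:7]=0xc ⇒ r12
  rs@[6:3]=0xa ⇒ r10
@+02  little-endian(04 a0) = 0xa004
  opcode bits[15:11]=0x14: bl/J
  imm@[10:0]=0x4 ⇒ $4

plus r12, r10; bl $4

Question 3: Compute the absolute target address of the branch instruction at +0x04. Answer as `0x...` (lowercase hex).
0x8d0a

@+04  little-endian(02 a0) = 0xa002
  top 5b → 0x14 → bl [J]
  imm@[10:0]=0x2 ⇒ $2
  target = base 0x8d02 + off 0x04 + 2 + imm 2 = 0x8d0a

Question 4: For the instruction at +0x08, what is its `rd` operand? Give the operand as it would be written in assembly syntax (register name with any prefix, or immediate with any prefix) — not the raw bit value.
+0x08: 5a ea ⇒ word 0xea5a (little)
  top 5b → 0x1d → cmpi [RI]
  rd: (w>>7)&0xf=0x4 → si
  imm: (w>>0)&0x7f=0x5a → $90

si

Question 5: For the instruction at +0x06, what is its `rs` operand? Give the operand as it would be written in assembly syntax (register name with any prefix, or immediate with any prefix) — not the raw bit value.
bp

[06] b0 d7 → 0xd7b0
  op=0xd7b0>>11=0x1a ⇒ xor (RR)
  [10:7] rd=15 = r15
  [6:3] rs=6 = bp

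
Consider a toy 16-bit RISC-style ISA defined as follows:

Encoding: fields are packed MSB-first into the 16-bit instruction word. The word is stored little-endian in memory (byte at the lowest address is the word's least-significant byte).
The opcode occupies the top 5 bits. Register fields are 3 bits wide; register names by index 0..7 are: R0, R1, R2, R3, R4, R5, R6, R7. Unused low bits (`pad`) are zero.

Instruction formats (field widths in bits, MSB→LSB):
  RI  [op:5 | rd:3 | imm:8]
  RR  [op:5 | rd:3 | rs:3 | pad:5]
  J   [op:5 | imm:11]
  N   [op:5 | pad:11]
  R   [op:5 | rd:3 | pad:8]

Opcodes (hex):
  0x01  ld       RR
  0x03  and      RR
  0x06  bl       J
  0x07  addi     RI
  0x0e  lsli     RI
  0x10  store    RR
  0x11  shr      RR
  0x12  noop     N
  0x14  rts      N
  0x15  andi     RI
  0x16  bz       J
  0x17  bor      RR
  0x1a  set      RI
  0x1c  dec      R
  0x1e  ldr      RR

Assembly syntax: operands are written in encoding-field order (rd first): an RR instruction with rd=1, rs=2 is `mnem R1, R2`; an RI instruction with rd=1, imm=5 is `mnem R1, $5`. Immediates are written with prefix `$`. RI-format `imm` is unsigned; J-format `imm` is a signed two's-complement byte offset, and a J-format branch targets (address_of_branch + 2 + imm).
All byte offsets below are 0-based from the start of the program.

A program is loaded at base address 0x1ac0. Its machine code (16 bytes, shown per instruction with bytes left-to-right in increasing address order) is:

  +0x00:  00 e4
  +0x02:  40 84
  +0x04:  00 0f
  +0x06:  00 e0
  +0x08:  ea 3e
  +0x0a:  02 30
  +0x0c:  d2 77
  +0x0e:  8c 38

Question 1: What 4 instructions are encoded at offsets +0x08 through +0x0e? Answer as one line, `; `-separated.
@+08  little-endian(ea 3e) = 0x3eea
  top 5b → 0x7 → addi [RI]
  rd@[10:8]=0x6 ⇒ R6
  imm@[7:0]=0xea ⇒ $234
@+0a  little-endian(02 30) = 0x3002
  top 5b → 0x6 → bl [J]
  imm@[10:0]=0x2 ⇒ $2
@+0c  little-endian(d2 77) = 0x77d2
  top 5b → 0xe → lsli [RI]
  rd@[10:8]=0x7 ⇒ R7
  imm@[7:0]=0xd2 ⇒ $210
@+0e  little-endian(8c 38) = 0x388c
  top 5b → 0x7 → addi [RI]
  rd@[10:8]=0x0 ⇒ R0
  imm@[7:0]=0x8c ⇒ $140

addi R6, $234; bl $2; lsli R7, $210; addi R0, $140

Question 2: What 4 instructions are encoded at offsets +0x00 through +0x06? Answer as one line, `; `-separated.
[00] 00 e4 → 0xe400
  opcode bits[15:11]=0x1c: dec/R
  rd@[10:8]=0x4 ⇒ R4
[02] 40 84 → 0x8440
  opcode bits[15:11]=0x10: store/RR
  rd@[10:8]=0x4 ⇒ R4
  rs@[7:5]=0x2 ⇒ R2
[04] 00 0f → 0x0f00
  opcode bits[15:11]=0x1: ld/RR
  rd@[10:8]=0x7 ⇒ R7
  rs@[7:5]=0x0 ⇒ R0
[06] 00 e0 → 0xe000
  opcode bits[15:11]=0x1c: dec/R
  rd@[10:8]=0x0 ⇒ R0

dec R4; store R4, R2; ld R7, R0; dec R0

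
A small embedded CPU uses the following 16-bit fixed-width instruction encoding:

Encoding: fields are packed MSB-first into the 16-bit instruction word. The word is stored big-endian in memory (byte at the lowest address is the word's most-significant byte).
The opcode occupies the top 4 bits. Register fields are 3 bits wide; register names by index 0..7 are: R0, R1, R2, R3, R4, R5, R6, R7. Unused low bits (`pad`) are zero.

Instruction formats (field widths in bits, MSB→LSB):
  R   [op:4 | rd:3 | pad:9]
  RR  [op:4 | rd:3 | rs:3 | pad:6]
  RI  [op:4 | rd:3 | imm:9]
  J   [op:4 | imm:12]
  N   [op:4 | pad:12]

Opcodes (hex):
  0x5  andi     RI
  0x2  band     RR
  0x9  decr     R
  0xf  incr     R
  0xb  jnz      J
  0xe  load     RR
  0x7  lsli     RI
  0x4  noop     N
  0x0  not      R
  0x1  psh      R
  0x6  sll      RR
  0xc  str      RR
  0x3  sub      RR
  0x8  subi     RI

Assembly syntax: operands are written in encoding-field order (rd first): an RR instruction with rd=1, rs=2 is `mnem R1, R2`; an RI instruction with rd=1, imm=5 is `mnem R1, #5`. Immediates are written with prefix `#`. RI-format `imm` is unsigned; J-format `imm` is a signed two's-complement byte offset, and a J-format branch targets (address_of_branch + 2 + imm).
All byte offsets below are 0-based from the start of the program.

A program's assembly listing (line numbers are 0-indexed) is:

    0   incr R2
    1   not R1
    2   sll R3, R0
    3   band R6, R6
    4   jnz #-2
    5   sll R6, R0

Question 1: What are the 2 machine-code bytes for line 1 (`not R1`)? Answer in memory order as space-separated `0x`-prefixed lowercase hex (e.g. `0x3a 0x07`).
line 1 (not): pack op=0x0:4|rd=1:3|pad=0:9 = 0x0200; big→ 02 00

0x02 0x00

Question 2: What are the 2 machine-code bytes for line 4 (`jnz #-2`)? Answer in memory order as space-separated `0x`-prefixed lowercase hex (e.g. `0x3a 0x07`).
0xbf 0xfe

line 4 (jnz): pack op=0xb:4|imm=-2:12 = 0xbffe; big→ bf fe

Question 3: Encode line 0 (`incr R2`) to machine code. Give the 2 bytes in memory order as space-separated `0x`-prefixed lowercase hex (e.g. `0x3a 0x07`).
0xf4 0x00

line 0 (incr): pack op=0xf:4|rd=2:3|pad=0:9 = 0xf400; big→ f4 00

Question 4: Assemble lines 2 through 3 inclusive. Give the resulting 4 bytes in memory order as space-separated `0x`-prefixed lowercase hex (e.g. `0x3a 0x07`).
L2: sll op=0x6:4|rd=3:3|rs=0:3|pad=0:6 ⇒ 0x6600 ⇒ big 66 00
L3: band op=0x2:4|rd=6:3|rs=6:3|pad=0:6 ⇒ 0x2d80 ⇒ big 2d 80

0x66 0x00 0x2d 0x80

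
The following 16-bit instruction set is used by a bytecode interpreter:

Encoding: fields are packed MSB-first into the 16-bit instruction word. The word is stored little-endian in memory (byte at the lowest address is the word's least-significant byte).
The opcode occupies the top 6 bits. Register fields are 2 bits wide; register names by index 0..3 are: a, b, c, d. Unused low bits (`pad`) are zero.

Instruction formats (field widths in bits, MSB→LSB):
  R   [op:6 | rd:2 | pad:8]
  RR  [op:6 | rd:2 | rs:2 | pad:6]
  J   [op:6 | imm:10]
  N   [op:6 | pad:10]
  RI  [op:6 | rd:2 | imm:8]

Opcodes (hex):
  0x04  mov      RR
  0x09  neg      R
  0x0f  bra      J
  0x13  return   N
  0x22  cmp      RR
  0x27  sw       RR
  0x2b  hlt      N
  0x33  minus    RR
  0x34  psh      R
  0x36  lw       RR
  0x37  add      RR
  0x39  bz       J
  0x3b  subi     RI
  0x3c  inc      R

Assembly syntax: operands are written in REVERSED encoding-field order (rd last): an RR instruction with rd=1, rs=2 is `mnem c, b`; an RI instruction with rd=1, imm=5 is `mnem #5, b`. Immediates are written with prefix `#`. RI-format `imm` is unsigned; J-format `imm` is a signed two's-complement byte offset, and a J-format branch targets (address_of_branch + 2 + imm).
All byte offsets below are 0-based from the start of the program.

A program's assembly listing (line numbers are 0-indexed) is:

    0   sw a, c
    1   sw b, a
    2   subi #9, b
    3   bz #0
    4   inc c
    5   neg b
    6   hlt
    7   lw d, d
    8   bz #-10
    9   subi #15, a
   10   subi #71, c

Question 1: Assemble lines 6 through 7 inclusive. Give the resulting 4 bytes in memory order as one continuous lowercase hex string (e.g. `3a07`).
00acc0db

line 6 (hlt): pack op=0x2b:6|pad=0:10 = 0xac00; little→ 00 ac
line 7 (lw): pack op=0x36:6|rd=3:2|rs=3:2|pad=0:6 = 0xdbc0; little→ c0 db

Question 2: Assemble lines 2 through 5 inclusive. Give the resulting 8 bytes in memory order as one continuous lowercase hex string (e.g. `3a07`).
09ed00e400f20025

L2: subi op=0x3b:6|rd=1:2|imm=9:8 ⇒ 0xed09 ⇒ little 09 ed
L3: bz op=0x39:6|imm=0:10 ⇒ 0xe400 ⇒ little 00 e4
L4: inc op=0x3c:6|rd=2:2|pad=0:8 ⇒ 0xf200 ⇒ little 00 f2
L5: neg op=0x9:6|rd=1:2|pad=0:8 ⇒ 0x2500 ⇒ little 00 25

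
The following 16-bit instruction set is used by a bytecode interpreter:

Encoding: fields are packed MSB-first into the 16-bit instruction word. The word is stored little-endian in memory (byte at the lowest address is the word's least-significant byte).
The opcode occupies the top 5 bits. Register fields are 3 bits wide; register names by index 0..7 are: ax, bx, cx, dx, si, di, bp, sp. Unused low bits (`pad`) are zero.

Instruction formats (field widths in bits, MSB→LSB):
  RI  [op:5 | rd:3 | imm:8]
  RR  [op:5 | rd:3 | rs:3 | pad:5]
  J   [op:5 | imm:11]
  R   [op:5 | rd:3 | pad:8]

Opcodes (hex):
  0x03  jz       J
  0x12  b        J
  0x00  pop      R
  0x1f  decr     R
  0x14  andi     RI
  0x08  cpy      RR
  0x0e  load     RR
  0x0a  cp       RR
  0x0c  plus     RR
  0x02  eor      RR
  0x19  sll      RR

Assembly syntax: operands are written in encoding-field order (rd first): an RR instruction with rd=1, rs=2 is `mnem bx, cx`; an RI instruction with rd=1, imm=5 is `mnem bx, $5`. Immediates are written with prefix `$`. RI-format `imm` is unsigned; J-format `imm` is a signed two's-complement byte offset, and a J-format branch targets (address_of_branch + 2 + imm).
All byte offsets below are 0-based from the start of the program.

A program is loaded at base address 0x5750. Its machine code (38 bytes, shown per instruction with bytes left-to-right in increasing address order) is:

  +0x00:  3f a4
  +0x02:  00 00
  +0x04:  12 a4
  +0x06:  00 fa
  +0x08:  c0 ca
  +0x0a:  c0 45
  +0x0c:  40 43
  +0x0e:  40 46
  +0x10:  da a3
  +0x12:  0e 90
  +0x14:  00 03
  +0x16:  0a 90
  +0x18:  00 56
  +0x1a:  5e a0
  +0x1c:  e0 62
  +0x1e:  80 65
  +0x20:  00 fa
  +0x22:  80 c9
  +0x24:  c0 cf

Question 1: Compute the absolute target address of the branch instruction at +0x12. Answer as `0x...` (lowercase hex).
0x5772

off 0x12: read 0e 90 as little → 0x900e
  opcode bits[15:11]=0x12: b/J
  imm@[10:0]=0xe ⇒ $14
  target = base 0x5750 + off 0x12 + 2 + imm 14 = 0x5772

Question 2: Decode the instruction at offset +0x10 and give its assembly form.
+0x10: da a3 ⇒ word 0xa3da (little)
  opcode bits[15:11]=0x14: andi/RI
  rd@[10:8]=0x3 ⇒ dx
  imm@[7:0]=0xda ⇒ $218

andi dx, $218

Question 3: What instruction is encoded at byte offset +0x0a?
cpy di, bp

+0x0a: c0 45 ⇒ word 0x45c0 (little)
  top 5b → 0x8 → cpy [RR]
  [10:8] rd=5 = di
  [7:5] rs=6 = bp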